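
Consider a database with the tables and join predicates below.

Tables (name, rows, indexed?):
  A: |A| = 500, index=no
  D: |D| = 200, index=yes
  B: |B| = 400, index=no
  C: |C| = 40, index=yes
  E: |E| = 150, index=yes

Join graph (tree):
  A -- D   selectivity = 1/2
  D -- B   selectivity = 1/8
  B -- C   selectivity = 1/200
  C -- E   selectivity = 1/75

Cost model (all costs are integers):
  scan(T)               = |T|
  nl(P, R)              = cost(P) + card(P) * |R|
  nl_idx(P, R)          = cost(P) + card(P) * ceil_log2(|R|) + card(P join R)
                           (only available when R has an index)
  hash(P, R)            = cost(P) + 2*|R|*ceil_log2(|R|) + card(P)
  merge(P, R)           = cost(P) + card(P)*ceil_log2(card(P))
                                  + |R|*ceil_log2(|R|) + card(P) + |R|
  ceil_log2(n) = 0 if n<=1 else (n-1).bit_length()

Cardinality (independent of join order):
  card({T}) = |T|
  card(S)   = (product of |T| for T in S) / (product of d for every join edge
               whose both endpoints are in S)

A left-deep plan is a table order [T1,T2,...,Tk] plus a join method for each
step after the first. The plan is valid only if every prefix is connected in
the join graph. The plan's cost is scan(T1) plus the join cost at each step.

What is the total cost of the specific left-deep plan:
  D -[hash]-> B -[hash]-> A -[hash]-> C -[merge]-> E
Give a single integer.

step 1: scan D: cost=200, card=200
step 2: join B via hash
    card(P join B) = 200*400/(8) = 10000
    cost = 200 + 2*400*9 + 200 = 7600
step 3: join A via hash
    card(P join A) = 10000*500/(2) = 2500000
    cost = 7600 + 2*500*9 + 10000 = 26600
step 4: join C via hash
    card(P join C) = 2500000*40/(200) = 500000
    cost = 26600 + 2*40*6 + 2500000 = 2527080
step 5: join E via merge
    card(P join E) = 500000*150/(75) = 1000000
    cost = 2527080 + 500000*19 + 150*8 + 500000 + 150 = 12528430

12528430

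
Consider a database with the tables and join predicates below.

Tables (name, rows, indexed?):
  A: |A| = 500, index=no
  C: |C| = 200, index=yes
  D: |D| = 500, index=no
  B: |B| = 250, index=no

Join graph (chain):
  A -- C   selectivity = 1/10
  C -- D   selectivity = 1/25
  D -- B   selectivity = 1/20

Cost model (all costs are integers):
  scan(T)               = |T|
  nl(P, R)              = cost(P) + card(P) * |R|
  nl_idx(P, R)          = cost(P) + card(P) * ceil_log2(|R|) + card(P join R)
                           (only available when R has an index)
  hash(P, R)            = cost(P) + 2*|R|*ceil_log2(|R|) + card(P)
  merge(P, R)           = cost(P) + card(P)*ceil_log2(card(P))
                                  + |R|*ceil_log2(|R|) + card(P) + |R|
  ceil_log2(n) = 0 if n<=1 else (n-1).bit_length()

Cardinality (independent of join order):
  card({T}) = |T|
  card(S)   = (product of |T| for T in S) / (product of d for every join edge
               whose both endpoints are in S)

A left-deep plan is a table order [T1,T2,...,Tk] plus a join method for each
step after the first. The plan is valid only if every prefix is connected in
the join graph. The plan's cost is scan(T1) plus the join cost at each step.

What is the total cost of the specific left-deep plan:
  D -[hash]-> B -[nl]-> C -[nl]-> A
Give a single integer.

26255000

step 1: scan D: cost=500, card=500
step 2: join B via hash
    card(P join B) = 500*250/(20) = 6250
    cost = 500 + 2*250*8 + 500 = 5000
step 3: join C via nl
    card(P join C) = 6250*200/(25) = 50000
    cost = 5000 + 6250*200 = 1255000
step 4: join A via nl
    card(P join A) = 50000*500/(10) = 2500000
    cost = 1255000 + 50000*500 = 26255000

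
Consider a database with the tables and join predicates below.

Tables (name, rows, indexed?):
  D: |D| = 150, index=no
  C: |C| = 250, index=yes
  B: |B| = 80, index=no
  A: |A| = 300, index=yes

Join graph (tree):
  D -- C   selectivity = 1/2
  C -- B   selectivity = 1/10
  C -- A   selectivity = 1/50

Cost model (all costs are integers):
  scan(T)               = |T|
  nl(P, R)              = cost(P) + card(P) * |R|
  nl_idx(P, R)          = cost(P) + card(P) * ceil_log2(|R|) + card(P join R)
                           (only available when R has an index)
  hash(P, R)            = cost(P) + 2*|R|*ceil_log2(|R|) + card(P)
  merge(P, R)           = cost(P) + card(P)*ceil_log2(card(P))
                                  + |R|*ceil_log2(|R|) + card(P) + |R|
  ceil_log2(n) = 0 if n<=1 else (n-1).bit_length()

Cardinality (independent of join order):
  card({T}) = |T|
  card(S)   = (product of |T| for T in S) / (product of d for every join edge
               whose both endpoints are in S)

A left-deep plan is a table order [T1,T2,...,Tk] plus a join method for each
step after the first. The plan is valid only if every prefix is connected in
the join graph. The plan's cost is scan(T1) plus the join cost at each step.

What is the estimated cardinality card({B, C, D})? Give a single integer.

150000

Tables in S: B(80), C(250), D(150)
Edges inside S: D-C(d=2), C-B(d=10)
numerator = 80 * 250 * 150 = 3000000
denominator = 2 * 10 = 20
card(S) = 3000000 / 20 = 150000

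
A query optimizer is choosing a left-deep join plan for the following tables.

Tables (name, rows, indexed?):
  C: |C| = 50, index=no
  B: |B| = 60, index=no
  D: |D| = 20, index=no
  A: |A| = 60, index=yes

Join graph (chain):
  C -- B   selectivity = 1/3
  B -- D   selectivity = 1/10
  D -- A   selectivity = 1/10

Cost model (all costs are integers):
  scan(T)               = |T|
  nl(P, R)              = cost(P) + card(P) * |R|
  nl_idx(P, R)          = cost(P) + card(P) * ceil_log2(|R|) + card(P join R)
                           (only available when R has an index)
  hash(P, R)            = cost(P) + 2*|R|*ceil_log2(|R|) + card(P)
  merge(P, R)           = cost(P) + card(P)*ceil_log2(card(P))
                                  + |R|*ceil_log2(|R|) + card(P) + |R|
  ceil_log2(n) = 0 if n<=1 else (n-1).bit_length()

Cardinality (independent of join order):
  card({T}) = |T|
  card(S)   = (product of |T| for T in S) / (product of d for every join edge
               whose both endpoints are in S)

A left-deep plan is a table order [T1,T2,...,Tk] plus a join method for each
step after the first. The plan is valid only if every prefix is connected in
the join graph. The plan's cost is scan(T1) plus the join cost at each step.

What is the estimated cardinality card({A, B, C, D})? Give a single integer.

Tables in S: A(60), B(60), C(50), D(20)
Edges inside S: C-B(d=3), B-D(d=10), D-A(d=10)
numerator = 60 * 60 * 50 * 20 = 3600000
denominator = 3 * 10 * 10 = 300
card(S) = 3600000 / 300 = 12000

12000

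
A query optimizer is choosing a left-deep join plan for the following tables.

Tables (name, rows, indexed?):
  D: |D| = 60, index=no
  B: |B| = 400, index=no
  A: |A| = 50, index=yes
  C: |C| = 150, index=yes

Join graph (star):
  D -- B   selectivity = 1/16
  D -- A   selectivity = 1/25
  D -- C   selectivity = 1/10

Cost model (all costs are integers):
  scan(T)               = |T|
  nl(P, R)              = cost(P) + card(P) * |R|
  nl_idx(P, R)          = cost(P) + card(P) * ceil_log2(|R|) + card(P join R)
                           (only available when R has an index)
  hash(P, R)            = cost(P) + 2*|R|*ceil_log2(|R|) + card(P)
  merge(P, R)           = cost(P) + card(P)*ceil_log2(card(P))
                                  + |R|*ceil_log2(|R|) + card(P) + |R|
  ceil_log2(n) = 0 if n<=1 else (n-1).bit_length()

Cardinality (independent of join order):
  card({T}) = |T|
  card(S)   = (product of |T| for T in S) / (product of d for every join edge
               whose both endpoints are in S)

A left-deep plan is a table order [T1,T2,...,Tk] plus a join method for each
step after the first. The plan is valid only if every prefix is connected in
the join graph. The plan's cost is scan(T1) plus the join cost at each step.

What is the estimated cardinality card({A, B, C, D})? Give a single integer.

Tables in S: A(50), B(400), C(150), D(60)
Edges inside S: D-B(d=16), D-A(d=25), D-C(d=10)
numerator = 50 * 400 * 150 * 60 = 180000000
denominator = 16 * 25 * 10 = 4000
card(S) = 180000000 / 4000 = 45000

45000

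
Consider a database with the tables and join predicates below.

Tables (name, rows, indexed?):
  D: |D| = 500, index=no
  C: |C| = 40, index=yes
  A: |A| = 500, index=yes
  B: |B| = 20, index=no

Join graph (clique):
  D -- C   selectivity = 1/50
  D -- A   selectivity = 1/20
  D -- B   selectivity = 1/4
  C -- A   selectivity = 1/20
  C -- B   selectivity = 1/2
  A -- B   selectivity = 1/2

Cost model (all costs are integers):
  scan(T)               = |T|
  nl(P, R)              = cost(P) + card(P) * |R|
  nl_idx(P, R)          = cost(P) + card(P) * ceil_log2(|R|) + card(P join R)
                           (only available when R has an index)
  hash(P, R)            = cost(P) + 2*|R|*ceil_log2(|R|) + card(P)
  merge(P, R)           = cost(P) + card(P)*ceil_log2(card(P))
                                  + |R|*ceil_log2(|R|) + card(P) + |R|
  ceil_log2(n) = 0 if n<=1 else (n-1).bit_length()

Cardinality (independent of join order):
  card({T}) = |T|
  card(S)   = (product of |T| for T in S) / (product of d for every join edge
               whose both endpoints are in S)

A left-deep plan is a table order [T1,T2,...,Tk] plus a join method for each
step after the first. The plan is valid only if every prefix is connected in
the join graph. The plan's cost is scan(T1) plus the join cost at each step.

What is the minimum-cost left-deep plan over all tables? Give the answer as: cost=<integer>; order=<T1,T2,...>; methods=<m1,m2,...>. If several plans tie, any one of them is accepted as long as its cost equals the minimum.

Selinger DP (subsets sized 1..n):
  {D}: scan cost=500, card=500
  {C}: scan cost=40, card=40
  {A}: scan cost=500, card=500
  {B}: scan cost=20, card=20
  {CD}: card=400; try (C,hash)→1480, (C,nl_idx)→3900, (D,merge)→5320, (C,merge)→5780, (D,hash)→9080, (D,nl)→20040 …(+1); best=1480 via (C,hash)
  {AD}: card=12500; try (D,hash)→10000, (A,hash)→10000, (D,merge)→10500, (A,merge)→10500, (A,nl_idx)→17500, (D,nl)→250500 …(+1); best=10000 via (D,hash)
  {BD}: card=2500; try (B,hash)→1200, (D,merge)→5140, (B,merge)→5620, (D,hash)→9040, (D,nl)→10020, (B,nl)→10500; best=1200 via (B,hash)
  {AC}: card=1000; try (A,nl_idx)→1400, (C,hash)→1480, (C,nl_idx)→4500, (A,merge)→5320, (C,merge)→5780, (A,hash)→9080 …(+2); best=1400 via (A,nl_idx)
  {BC}: card=400; try (B,hash)→280, (C,merge)→420, (B,merge)→440, (C,hash)→520, (C,nl_idx)→540, (C,nl)→820 …(+1); best=280 via (B,hash)
  {AB}: card=5000; try (B,hash)→1200, (A,merge)→5140, (A,nl_idx)→5200, (B,merge)→5620, (A,hash)→9040, (A,nl)→10020 …(+1); best=1200 via (B,hash)
  {ACD}: card=500; try (A,nl_idx)→5580, (A,merge)→10480, (A,hash)→10880, (D,hash)→11400, (D,merge)→17400, (C,hash)→22980 …(+5); best=5580 via (A,nl_idx)
  {BCD}: card=1000; try (B,hash)→2080, (C,hash)→4180, (B,merge)→5600, (D,merge)→9280, (B,nl)→9480, (D,hash)→9680 …(+4); best=2080 via (B,hash)
  {ABD}: card=31250; try (A,hash)→12700, (D,hash)→15200, (B,hash)→22700, (A,merge)→38700, (A,nl_idx)→54950, (D,merge)→76200 …(+4); best=12700 via (A,hash)
  {ABC}: card=5000; try (B,hash)→2600, (C,hash)→6680, (A,nl_idx)→8880, (A,merge)→9280, (A,hash)→9680, (B,merge)→12520 …(+5); best=2600 via (B,hash)
  {ABCD}: card=625; try (B,hash)→6280, (B,merge)→10700, (A,nl_idx)→11705, (A,hash)→12080, (B,nl)→15580, (D,hash)→16600 …(+8); best=6280 via (B,hash)

cost=6280; order=D,C,A,B; methods=hash,nl_idx,hash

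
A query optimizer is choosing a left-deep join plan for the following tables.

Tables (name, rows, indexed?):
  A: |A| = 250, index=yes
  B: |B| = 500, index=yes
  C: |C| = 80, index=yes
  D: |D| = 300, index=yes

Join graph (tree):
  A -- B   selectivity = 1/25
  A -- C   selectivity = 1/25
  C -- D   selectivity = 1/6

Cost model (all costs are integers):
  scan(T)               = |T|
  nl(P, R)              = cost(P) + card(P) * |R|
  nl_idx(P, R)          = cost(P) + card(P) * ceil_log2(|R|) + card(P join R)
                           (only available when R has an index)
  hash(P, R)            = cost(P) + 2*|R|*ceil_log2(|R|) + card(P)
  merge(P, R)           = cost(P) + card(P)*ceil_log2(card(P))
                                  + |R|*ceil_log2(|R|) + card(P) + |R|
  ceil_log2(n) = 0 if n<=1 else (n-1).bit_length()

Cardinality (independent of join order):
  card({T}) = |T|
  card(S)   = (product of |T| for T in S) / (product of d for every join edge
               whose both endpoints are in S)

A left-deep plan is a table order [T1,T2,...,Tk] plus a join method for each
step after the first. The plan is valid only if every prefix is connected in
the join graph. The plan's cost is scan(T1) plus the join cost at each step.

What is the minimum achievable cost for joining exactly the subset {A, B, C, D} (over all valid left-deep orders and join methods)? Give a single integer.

32520

Selinger DP over subsets of {A,B,C,D}:
  {A}: scan cost=250, card=250
  {B}: scan cost=500, card=500
  {C}: scan cost=80, card=80
  {D}: scan cost=300, card=300
  {AB}: card=5000; try (A,hash)→5000, (B,merge)→7500, (B,nl_idx)→7500, (A,merge)→7750, (B,hash)→9500, (A,nl_idx)→9500 …(+2); best=5000 via (A,hash)
  {AC}: card=800; try (A,nl_idx)→1520, (C,hash)→1620, (C,nl_idx)→2800, (A,merge)→2970, (C,merge)→3140, (A,hash)→4160 …(+2); best=1520 via (A,nl_idx)
  {CD}: card=4000; try (C,hash)→1720, (D,merge)→3720, (C,merge)→3940, (D,nl_idx)→4800, (D,hash)→5560, (C,nl_idx)→6400 …(+2); best=1720 via (C,hash)
  {ABC}: card=16000; try (C,hash)→11120, (B,hash)→11320, (B,merge)→15320, (B,nl_idx)→24720, (C,nl_idx)→56000, (C,merge)→75640 …(+2); best=11120 via (C,hash)
  {ACD}: card=40000; try (D,hash)→7720, (A,hash)→9720, (D,merge)→13320, (D,nl_idx)→48720, (A,merge)→55970, (A,nl_idx)→73720 …(+2); best=7720 via (D,hash)
  {ABCD}: card=800000; try (D,hash)→32520, (B,hash)→56720, (D,merge)→254120, (B,merge)→692720, (D,nl_idx)→955120, (B,nl_idx)→1167720 …(+2); best=32520 via (D,hash)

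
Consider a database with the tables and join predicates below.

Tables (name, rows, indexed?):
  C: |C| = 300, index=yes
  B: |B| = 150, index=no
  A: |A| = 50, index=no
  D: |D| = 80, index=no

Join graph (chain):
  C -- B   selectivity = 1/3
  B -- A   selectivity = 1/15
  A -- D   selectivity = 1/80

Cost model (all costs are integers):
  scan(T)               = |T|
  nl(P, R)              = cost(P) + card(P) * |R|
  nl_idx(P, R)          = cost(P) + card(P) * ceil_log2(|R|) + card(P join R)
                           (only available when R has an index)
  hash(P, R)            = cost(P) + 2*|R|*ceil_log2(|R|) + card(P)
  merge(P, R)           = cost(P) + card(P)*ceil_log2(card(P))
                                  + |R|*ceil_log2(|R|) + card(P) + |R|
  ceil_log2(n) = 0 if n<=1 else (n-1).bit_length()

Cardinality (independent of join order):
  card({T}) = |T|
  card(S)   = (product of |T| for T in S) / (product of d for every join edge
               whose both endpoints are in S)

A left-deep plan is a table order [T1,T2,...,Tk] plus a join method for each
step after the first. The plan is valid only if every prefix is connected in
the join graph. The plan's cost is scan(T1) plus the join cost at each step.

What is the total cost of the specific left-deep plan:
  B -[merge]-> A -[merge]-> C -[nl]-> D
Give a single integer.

4009850

step 1: scan B: cost=150, card=150
step 2: join A via merge
    card(P join A) = 150*50/(15) = 500
    cost = 150 + 150*8 + 50*6 + 150 + 50 = 1850
step 3: join C via merge
    card(P join C) = 500*300/(3) = 50000
    cost = 1850 + 500*9 + 300*9 + 500 + 300 = 9850
step 4: join D via nl
    card(P join D) = 50000*80/(80) = 50000
    cost = 9850 + 50000*80 = 4009850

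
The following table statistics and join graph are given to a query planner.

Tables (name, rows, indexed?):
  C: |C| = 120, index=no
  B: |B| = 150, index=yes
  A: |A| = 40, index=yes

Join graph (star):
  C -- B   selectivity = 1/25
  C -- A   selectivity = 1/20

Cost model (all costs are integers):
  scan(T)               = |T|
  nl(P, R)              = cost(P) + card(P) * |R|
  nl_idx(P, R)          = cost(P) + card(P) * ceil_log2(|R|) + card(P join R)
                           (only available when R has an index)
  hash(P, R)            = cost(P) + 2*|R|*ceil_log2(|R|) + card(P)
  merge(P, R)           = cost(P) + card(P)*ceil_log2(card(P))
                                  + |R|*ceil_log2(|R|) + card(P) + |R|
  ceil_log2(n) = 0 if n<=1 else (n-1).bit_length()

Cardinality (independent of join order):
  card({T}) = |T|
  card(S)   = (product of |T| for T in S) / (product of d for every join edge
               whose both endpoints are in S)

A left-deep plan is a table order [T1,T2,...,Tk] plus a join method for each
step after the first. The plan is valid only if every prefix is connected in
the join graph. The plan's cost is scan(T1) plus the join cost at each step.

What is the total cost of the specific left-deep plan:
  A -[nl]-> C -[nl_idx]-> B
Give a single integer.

step 1: scan A: cost=40, card=40
step 2: join C via nl
    card(P join C) = 40*120/(20) = 240
    cost = 40 + 40*120 = 4840
step 3: join B via nl_idx
    card(P join B) = 240*150/(25) = 1440
    cost = 4840 + 240*8 + 1440 = 8200

8200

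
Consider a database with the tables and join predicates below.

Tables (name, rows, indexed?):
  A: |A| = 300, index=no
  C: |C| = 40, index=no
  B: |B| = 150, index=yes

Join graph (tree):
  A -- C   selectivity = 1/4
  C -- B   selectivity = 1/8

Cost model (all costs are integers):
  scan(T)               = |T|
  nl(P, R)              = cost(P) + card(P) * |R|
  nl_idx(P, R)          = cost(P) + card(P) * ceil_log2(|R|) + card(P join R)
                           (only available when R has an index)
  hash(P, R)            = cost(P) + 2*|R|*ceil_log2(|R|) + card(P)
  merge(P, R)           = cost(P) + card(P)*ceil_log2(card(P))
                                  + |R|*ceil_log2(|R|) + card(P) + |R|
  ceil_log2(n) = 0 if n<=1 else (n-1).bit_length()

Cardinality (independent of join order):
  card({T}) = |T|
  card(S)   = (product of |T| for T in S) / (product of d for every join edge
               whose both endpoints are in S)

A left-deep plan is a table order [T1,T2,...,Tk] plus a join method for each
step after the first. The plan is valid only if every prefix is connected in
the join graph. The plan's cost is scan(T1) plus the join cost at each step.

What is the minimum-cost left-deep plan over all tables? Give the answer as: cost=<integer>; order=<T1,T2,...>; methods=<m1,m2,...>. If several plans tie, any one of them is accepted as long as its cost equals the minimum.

cost=6480; order=A,C,B; methods=hash,hash

Selinger DP (subsets sized 1..n):
  {A}: scan cost=300, card=300
  {C}: scan cost=40, card=40
  {B}: scan cost=150, card=150
  {AC}: card=3000; try (C,hash)→1080, (A,merge)→3320, (C,merge)→3580, (A,hash)→5480, (A,nl)→12040, (C,nl)→12300; best=1080 via (C,hash)
  {BC}: card=750; try (C,hash)→780, (B,nl_idx)→1110, (B,merge)→1670, (C,merge)→1780, (B,hash)→2480, (B,nl)→6040 …(+1); best=780 via (C,hash)
  {ABC}: card=56250; try (B,hash)→6480, (A,hash)→6930, (A,merge)→12030, (B,merge)→41430, (B,nl_idx)→81330, (A,nl)→225780 …(+1); best=6480 via (B,hash)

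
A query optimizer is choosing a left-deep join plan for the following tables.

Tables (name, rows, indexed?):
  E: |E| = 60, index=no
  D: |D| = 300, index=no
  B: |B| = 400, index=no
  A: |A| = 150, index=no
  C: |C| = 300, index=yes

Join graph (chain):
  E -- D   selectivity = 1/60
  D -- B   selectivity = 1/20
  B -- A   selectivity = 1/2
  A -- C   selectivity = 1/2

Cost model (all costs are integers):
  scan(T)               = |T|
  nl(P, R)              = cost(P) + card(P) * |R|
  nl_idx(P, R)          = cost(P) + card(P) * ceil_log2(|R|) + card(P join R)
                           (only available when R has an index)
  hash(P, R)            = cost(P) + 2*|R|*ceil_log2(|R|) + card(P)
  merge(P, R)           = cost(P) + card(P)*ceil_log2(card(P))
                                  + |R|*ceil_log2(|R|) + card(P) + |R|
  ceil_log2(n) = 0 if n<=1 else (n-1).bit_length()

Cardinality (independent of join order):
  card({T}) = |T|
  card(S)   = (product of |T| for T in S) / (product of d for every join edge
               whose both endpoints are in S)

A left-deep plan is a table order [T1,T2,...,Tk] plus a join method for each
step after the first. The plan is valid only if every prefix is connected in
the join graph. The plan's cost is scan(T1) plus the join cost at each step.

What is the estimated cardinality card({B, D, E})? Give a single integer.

Tables in S: B(400), D(300), E(60)
Edges inside S: E-D(d=60), D-B(d=20)
numerator = 400 * 300 * 60 = 7200000
denominator = 60 * 20 = 1200
card(S) = 7200000 / 1200 = 6000

6000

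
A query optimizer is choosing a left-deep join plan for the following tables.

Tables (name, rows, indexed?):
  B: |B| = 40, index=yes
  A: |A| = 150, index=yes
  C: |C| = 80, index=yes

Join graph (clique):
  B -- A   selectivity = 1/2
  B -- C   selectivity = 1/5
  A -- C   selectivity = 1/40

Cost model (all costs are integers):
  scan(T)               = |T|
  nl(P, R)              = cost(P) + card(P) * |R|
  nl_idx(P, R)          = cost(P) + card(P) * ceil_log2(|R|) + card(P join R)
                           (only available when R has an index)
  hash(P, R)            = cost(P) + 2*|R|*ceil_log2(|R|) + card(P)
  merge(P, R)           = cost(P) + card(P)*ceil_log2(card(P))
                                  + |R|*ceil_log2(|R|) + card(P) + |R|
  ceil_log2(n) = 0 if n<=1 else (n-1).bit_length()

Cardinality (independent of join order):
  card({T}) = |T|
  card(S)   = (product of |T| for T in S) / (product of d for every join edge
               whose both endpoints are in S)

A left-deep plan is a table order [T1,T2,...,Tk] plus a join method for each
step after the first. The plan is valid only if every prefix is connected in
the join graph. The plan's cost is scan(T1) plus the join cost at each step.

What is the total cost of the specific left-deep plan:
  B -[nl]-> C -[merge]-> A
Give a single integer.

step 1: scan B: cost=40, card=40
step 2: join C via nl
    card(P join C) = 40*80/(5) = 640
    cost = 40 + 40*80 = 3240
step 3: join A via merge
    card(P join A) = 640*150/(2*40) = 1200
    cost = 3240 + 640*10 + 150*8 + 640 + 150 = 11630

11630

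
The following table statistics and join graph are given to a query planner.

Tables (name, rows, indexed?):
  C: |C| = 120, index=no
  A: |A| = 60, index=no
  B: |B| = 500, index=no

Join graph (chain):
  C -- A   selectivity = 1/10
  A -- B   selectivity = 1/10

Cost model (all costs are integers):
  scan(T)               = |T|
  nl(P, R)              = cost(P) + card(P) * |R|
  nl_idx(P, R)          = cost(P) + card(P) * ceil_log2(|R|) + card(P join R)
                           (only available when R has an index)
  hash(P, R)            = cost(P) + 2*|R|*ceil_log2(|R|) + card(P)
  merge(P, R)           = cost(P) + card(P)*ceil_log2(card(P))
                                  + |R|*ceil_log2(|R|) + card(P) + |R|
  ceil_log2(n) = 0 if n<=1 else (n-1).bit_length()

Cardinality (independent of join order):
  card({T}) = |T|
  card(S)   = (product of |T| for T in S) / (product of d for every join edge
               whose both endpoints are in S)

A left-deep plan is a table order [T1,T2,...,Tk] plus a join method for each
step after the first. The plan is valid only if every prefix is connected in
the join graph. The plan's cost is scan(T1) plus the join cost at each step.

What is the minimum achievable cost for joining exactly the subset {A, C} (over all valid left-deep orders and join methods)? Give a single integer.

Selinger DP over subsets of {A,C}:
  {C}: scan cost=120, card=120
  {A}: scan cost=60, card=60
  {AC}: card=720; try (A,hash)→960, (C,merge)→1440, (A,merge)→1500, (C,hash)→1800, (C,nl)→7260, (A,nl)→7320; best=960 via (A,hash)

960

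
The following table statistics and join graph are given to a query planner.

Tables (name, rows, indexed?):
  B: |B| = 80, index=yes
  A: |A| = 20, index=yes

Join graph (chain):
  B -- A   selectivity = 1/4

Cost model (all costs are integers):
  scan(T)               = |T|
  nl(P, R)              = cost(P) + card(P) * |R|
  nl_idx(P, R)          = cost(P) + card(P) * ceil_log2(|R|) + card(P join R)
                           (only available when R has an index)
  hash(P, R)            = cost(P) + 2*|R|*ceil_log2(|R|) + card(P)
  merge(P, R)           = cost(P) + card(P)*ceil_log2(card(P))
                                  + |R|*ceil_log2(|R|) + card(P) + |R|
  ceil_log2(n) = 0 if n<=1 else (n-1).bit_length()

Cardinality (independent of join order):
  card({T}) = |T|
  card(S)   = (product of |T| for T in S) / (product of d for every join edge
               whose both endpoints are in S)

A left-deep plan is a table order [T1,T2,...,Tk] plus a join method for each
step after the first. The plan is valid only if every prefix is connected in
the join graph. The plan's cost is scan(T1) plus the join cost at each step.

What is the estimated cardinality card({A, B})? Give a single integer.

400

Tables in S: A(20), B(80)
Edges inside S: B-A(d=4)
numerator = 20 * 80 = 1600
denominator = 4 = 4
card(S) = 1600 / 4 = 400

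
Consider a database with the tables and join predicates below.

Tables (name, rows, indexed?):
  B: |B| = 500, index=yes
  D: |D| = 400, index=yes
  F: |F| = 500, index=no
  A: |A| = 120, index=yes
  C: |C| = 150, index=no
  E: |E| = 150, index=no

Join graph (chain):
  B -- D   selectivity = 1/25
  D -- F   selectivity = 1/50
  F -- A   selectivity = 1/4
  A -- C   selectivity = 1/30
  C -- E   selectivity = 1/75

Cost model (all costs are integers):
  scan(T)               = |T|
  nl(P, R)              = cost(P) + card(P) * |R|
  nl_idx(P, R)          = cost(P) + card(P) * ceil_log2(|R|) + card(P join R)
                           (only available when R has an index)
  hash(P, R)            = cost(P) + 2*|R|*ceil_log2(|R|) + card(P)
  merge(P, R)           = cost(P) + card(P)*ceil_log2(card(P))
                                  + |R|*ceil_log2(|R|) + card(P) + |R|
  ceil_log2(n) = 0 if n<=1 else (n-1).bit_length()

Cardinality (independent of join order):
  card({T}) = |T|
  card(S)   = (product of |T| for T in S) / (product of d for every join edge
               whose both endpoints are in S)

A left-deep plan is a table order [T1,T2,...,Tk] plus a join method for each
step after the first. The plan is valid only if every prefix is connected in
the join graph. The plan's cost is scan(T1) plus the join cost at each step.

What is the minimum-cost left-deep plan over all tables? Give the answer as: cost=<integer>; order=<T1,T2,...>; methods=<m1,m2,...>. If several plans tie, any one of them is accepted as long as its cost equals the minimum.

Selinger DP (subsets sized 1..n):
  {B}: scan cost=500, card=500
  {D}: scan cost=400, card=400
  {F}: scan cost=500, card=500
  {A}: scan cost=120, card=120
  {C}: scan cost=150, card=150
  {E}: scan cost=150, card=150
  {BD}: card=8000; try (D,hash)→8200, (B,merge)→9400, (D,merge)→9500, (B,hash)→9800, (B,nl_idx)→12000, (D,nl_idx)→13000 …(+2); best=8200 via (D,hash)
  {DF}: card=4000; try (D,hash)→8200, (D,nl_idx)→9000, (F,merge)→9400, (D,merge)→9500, (F,hash)→9800, (F,nl)→200400 …(+1); best=8200 via (D,hash)
  {AF}: card=15000; try (A,hash)→2680, (F,merge)→6080, (A,merge)→6460, (F,hash)→9240, (A,nl_idx)→19000, (F,nl)→60120 …(+1); best=2680 via (A,hash)
  {AC}: card=600; try (A,nl_idx)→1800, (A,hash)→1980, (C,merge)→2430, (A,merge)→2460, (C,hash)→2640, (C,nl)→18120 …(+1); best=1800 via (A,nl_idx)
  {CE}: card=300; try (E,hash)→2700, (C,hash)→2700, (E,merge)→2850, (C,merge)→2850, (E,nl)→22650, (C,nl)→22650; best=2700 via (E,hash)
  {BDF}: card=80000; try (B,hash)→21200, (F,hash)→25200, (B,merge)→65200, (B,nl_idx)→124200, (F,merge)→125200, (B,nl)→2008200 …(+1); best=21200 via (B,hash)
  {ADF}: card=120000; try (A,hash)→13880, (D,hash)→24880, (A,merge)→61160, (A,nl_idx)→156200, (D,merge)→231680, (D,nl_idx)→257680 …(+2); best=13880 via (A,hash)
  {ACF}: card=75000; try (F,hash)→11400, (F,merge)→13400, (C,hash)→20080, (C,merge)→229030, (F,nl)→301800, (C,nl)→2252680; best=11400 via (F,hash)
  {ACE}: card=1200; try (A,hash)→4680, (E,hash)→4800, (A,nl_idx)→6000, (A,merge)→6660, (E,merge)→9750, (A,nl)→38700 …(+1); best=4680 via (A,hash)
  {ABDF}: card=2400000; try (A,hash)→102880, (B,hash)→142880, (A,merge)→1462160, (B,merge)→2178880, (A,nl_idx)→2981200, (B,nl_idx)→3493880 …(+2); best=102880 via (A,hash)
  {ACDF}: card=600000; try (D,hash)→93600, (C,hash)→136280, (D,nl_idx)→1286400, (D,merge)→1365400, (C,merge)→2175230, (C,nl)→18013880 …(+1); best=93600 via (D,hash)
  {ACEF}: card=150000; try (F,hash)→14880, (F,merge)→24080, (E,hash)→88800, (F,nl)→604680, (E,merge)→1362750, (E,nl)→11261400; best=14880 via (F,hash)
  {ABCDF}: card=12000000; try (B,hash)→702600, (C,hash)→2505280, (B,merge)→12698600, (B,nl_idx)→17493600, (C,merge)→55304230, (B,nl)→300093600 …(+1); best=702600 via (B,hash)
  {ACDEF}: card=1200000; try (D,hash)→172080, (E,hash)→696000, (D,nl_idx)→2564880, (D,merge)→2868880, (E,merge)→12694950, (D,nl)→60014880 …(+1); best=172080 via (D,hash)
  {ABCDEF}: card=24000000; try (B,hash)→1381080, (E,hash)→12705000, (B,merge)→26577080, (B,nl_idx)→34972080, (E,merge)→300703950, (B,nl)→600172080 …(+1); best=1381080 via (B,hash)

cost=1381080; order=C,E,A,F,D,B; methods=hash,hash,hash,hash,hash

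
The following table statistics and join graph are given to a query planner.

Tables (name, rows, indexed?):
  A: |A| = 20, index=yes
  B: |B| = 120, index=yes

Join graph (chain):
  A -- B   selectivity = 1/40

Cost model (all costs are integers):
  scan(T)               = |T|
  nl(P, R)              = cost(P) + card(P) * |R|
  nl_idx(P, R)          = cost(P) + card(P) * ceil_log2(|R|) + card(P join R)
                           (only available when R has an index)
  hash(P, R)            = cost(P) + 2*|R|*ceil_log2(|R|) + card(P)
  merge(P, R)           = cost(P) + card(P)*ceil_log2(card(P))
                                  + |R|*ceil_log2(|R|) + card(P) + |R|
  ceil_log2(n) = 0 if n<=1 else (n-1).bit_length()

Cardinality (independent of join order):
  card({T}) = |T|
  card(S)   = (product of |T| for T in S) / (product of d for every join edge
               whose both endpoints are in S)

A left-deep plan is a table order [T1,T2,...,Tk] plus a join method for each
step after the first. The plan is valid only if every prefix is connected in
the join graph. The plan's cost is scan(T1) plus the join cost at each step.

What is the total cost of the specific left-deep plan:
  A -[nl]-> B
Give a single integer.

step 1: scan A: cost=20, card=20
step 2: join B via nl
    card(P join B) = 20*120/(40) = 60
    cost = 20 + 20*120 = 2420

2420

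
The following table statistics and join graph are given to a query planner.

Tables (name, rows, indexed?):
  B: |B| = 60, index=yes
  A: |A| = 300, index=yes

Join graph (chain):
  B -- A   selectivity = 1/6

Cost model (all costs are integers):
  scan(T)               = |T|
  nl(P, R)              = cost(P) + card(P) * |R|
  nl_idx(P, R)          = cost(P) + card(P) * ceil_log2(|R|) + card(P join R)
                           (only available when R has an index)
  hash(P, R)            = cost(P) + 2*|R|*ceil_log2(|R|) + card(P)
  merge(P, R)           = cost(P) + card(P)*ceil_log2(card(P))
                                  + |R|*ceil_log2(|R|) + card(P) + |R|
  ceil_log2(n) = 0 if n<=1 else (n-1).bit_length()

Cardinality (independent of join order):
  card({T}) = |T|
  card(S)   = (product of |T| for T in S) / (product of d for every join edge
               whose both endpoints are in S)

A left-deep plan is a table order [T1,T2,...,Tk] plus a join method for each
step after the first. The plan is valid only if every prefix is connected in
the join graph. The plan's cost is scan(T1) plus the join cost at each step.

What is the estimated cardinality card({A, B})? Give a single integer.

Tables in S: A(300), B(60)
Edges inside S: B-A(d=6)
numerator = 300 * 60 = 18000
denominator = 6 = 6
card(S) = 18000 / 6 = 3000

3000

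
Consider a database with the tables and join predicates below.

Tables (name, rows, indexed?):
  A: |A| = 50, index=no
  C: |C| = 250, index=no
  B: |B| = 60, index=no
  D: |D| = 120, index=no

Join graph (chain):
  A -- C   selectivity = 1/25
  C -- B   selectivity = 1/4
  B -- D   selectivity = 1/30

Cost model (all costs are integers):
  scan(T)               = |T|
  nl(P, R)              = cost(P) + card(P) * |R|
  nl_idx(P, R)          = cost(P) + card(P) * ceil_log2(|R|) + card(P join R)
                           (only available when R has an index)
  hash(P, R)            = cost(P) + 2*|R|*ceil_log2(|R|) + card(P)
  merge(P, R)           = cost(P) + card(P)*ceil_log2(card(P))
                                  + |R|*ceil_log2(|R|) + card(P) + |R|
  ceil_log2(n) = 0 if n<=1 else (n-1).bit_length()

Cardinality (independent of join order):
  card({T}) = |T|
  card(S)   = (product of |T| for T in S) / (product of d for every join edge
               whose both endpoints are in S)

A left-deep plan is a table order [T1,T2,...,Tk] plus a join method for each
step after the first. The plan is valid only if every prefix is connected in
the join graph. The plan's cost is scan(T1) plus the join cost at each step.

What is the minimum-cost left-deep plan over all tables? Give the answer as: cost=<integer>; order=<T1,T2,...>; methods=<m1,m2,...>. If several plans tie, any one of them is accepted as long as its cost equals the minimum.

Selinger DP (subsets sized 1..n):
  {A}: scan cost=50, card=50
  {C}: scan cost=250, card=250
  {B}: scan cost=60, card=60
  {D}: scan cost=120, card=120
  {AC}: card=500; try (A,hash)→1100, (C,merge)→2650, (A,merge)→2850, (C,hash)→4100, (C,nl)→12550, (A,nl)→12750; best=1100 via (A,hash)
  {BC}: card=3750; try (B,hash)→1220, (C,merge)→2730, (B,merge)→2920, (C,hash)→4120, (C,nl)→15060, (B,nl)→15250; best=1220 via (B,hash)
  {BD}: card=240; try (B,hash)→960, (D,merge)→1440, (B,merge)→1500, (D,hash)→1800, (D,nl)→7260, (B,nl)→7320; best=960 via (B,hash)
  {ABC}: card=7500; try (B,hash)→2320, (A,hash)→5570, (B,merge)→6520, (B,nl)→31100, (A,merge)→50320, (A,nl)→188720; best=2320 via (B,hash)
  {BCD}: card=15000; try (C,hash)→5200, (C,merge)→5370, (D,hash)→6650, (D,merge)→50930, (C,nl)→60960, (D,nl)→451220; best=5200 via (C,hash)
  {ABCD}: card=30000; try (D,hash)→11500, (A,hash)→20800, (D,merge)→108280, (A,merge)→230550, (A,nl)→755200, (D,nl)→902320; best=11500 via (D,hash)

cost=11500; order=C,A,B,D; methods=hash,hash,hash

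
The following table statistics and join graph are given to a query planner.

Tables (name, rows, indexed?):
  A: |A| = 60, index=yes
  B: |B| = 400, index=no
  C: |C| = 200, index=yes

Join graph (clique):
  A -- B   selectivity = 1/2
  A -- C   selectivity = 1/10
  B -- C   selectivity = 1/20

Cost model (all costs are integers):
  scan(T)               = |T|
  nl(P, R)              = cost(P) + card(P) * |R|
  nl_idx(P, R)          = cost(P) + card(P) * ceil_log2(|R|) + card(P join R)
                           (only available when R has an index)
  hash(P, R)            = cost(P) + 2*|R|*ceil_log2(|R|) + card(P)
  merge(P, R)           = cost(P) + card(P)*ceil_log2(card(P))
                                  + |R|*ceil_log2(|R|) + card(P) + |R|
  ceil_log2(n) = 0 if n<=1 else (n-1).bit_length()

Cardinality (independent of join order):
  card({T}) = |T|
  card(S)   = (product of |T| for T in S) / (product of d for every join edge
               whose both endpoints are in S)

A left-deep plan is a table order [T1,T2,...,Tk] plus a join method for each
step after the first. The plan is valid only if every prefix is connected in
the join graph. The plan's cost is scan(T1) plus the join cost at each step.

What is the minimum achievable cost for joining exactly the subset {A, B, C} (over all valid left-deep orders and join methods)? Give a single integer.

8720

Selinger DP over subsets of {A,B,C}:
  {A}: scan cost=60, card=60
  {B}: scan cost=400, card=400
  {C}: scan cost=200, card=200
  {AB}: card=12000; try (A,hash)→1520, (B,merge)→4480, (A,merge)→4820, (B,hash)→7320, (A,nl_idx)→14800, (B,nl)→24060 …(+1); best=1520 via (A,hash)
  {AC}: card=1200; try (A,hash)→1120, (C,nl_idx)→1740, (C,merge)→2280, (A,merge)→2420, (A,nl_idx)→2600, (C,hash)→3320 …(+2); best=1120 via (A,hash)
  {BC}: card=4000; try (C,hash)→4000, (B,merge)→6000, (C,merge)→6200, (C,nl_idx)→7600, (B,hash)→7600, (B,nl)→80200 …(+1); best=4000 via (C,hash)
  {ABC}: card=12000; try (A,hash)→8720, (B,hash)→9520, (C,hash)→16720, (B,merge)→19520, (A,nl_idx)→40000, (A,merge)→56420 …(+5); best=8720 via (A,hash)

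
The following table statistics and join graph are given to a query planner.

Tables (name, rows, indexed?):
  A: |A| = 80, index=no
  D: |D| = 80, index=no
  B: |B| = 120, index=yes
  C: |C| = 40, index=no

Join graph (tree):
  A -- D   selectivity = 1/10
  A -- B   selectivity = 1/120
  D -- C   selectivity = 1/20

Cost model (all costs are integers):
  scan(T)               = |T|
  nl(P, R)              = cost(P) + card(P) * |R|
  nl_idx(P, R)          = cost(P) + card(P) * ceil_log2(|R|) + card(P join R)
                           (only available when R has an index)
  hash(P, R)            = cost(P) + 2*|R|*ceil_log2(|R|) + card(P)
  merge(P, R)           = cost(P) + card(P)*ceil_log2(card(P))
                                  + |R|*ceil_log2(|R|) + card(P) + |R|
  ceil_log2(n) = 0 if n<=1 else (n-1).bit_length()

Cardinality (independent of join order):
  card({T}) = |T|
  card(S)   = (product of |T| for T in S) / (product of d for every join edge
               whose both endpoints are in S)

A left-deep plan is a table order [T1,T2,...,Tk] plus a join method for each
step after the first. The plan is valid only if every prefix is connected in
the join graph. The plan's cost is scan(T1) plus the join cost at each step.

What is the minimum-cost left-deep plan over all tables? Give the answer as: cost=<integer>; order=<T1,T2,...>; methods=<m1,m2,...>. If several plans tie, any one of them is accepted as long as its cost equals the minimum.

Selinger DP (subsets sized 1..n):
  {A}: scan cost=80, card=80
  {D}: scan cost=80, card=80
  {B}: scan cost=120, card=120
  {C}: scan cost=40, card=40
  {AD}: card=640; try (D,hash)→1280, (A,hash)→1280, (D,merge)→1360, (A,merge)→1360, (D,nl)→6480, (A,nl)→6480; best=1280 via (D,hash)
  {AB}: card=80; try (B,nl_idx)→720, (A,hash)→1360, (B,merge)→1680, (A,merge)→1720, (B,hash)→1840, (B,nl)→9680 …(+1); best=720 via (B,nl_idx)
  {CD}: card=160; try (C,hash)→640, (D,merge)→960, (C,merge)→1000, (D,hash)→1200, (D,nl)→3240, (C,nl)→3280; best=640 via (C,hash)
  {ABD}: card=640; try (D,hash)→1920, (D,merge)→2000, (B,hash)→3600, (B,nl_idx)→6400, (D,nl)→7120, (B,merge)→9280 …(+1); best=1920 via (D,hash)
  {ACD}: card=1280; try (A,hash)→1920, (C,hash)→2400, (A,merge)→2720, (C,merge)→8600, (A,nl)→13440, (C,nl)→26880; best=1920 via (A,hash)
  {ABCD}: card=1280; try (C,hash)→3040, (B,hash)→4880, (C,merge)→9240, (B,nl_idx)→12160, (B,merge)→18240, (C,nl)→27520 …(+1); best=3040 via (C,hash)

cost=3040; order=A,B,D,C; methods=nl_idx,hash,hash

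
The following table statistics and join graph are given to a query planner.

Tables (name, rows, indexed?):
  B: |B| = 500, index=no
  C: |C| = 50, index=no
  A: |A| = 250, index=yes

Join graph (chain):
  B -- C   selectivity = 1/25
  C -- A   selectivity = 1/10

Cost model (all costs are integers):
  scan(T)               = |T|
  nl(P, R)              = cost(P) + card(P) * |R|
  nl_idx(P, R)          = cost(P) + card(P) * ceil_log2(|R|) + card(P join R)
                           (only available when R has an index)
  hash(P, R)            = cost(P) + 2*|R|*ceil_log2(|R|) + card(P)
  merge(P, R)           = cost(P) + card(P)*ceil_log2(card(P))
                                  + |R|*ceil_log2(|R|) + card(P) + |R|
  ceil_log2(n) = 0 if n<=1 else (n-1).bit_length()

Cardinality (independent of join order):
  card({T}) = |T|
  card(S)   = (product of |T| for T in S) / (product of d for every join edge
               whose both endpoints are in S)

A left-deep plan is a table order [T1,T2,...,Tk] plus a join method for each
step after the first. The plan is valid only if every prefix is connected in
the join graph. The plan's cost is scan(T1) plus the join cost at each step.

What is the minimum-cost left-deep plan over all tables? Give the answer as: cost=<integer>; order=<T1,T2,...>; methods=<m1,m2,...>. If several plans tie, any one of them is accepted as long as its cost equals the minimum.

cost=6600; order=B,C,A; methods=hash,hash

Selinger DP (subsets sized 1..n):
  {B}: scan cost=500, card=500
  {C}: scan cost=50, card=50
  {A}: scan cost=250, card=250
  {BC}: card=1000; try (C,hash)→1600, (B,merge)→5400, (C,merge)→5850, (B,hash)→9100, (B,nl)→25050, (C,nl)→25500; best=1600 via (C,hash)
  {AC}: card=1250; try (C,hash)→1100, (A,nl_idx)→1700, (A,merge)→2650, (C,merge)→2850, (A,hash)→4100, (A,nl)→12550 …(+1); best=1100 via (C,hash)
  {ABC}: card=25000; try (A,hash)→6600, (B,hash)→11350, (A,merge)→14850, (B,merge)→21100, (A,nl_idx)→34600, (A,nl)→251600 …(+1); best=6600 via (A,hash)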